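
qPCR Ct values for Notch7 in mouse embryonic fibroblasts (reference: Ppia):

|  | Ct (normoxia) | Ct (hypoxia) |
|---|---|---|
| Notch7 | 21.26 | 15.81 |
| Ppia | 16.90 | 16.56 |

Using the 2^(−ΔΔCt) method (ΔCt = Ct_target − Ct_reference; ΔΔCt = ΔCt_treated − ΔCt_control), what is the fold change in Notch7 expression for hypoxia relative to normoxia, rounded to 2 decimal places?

ΔCt(normoxia) = 21.260 − 16.900 = 4.360
ΔCt(hypoxia) = 15.810 − 16.560 = -0.750
ΔΔCt = -0.750 − 4.360 = -5.110
Fold change = 2^(−(-5.110)) = 2^5.110 = 34.535

34.54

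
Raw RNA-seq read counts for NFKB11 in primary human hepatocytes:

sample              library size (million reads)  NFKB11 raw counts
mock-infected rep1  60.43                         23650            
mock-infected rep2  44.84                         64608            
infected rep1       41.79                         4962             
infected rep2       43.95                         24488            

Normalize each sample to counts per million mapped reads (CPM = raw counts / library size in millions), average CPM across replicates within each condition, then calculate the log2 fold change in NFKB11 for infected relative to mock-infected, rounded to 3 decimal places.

-1.439

CPM(mock-infected rep1) = 23650 / 60.43 = 391.3619
CPM(mock-infected rep2) = 64608 / 44.84 = 1440.8564
CPM(infected rep1) = 4962 / 41.79 = 118.7365
CPM(infected rep2) = 24488 / 43.95 = 557.1786
mean CPM(mock-infected) = 916.1091; mean CPM(infected) = 337.9576
Fold change = 337.9576 / 916.1091 = 0.36891
log2(0.36891) = -1.4387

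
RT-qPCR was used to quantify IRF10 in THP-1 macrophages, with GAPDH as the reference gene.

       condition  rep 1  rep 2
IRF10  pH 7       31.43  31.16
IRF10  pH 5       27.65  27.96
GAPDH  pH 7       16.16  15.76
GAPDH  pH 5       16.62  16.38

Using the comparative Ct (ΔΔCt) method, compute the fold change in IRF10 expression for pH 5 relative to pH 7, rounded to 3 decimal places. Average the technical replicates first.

Mean Ct: IRF10 pH 7 31.295; IRF10 pH 5 27.805; GAPDH pH 7 15.960; GAPDH pH 5 16.500
ΔCt(pH 7) = 31.295 − 15.960 = 15.335
ΔCt(pH 5) = 27.805 − 16.500 = 11.305
ΔΔCt = 11.305 − 15.335 = -4.030
Fold change = 2^(−(-4.030)) = 2^4.030 = 16.3362

16.336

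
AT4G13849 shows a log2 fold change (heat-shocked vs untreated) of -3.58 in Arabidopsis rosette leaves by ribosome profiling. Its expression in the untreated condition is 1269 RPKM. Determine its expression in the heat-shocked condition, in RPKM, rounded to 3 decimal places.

Fold change = 2^(-3.58) = 0.0836
heat-shocked expression = 1269 × 0.0836 = 106.114

106.114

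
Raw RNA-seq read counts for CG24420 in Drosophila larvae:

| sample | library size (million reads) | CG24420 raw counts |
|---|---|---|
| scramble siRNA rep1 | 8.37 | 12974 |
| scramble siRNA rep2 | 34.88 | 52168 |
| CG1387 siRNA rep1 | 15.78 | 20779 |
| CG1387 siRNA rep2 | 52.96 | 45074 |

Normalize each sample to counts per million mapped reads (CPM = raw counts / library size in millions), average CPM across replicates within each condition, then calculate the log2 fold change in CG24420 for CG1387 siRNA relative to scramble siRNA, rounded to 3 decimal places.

CPM(scramble siRNA rep1) = 12974 / 8.37 = 1550.0597
CPM(scramble siRNA rep2) = 52168 / 34.88 = 1495.6422
CPM(CG1387 siRNA rep1) = 20779 / 15.78 = 1316.7934
CPM(CG1387 siRNA rep2) = 45074 / 52.96 = 851.0952
mean CPM(scramble siRNA) = 1522.8510; mean CPM(CG1387 siRNA) = 1083.9443
Fold change = 1083.9443 / 1522.8510 = 0.71179
log2(0.71179) = -0.4905

-0.490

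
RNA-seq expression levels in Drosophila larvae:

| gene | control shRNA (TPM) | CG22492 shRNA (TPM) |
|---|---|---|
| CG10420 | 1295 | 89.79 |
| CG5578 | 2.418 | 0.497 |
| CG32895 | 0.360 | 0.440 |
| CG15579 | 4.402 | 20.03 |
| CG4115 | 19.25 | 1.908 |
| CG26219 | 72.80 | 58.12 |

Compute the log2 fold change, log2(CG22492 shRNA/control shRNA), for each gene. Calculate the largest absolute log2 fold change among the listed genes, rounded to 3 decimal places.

log2(89.79/1295) = -3.850  (CG10420)
log2(0.497/2.418) = -2.282  (CG5578)
log2(0.440/0.360) = 0.290  (CG32895)
log2(20.03/4.402) = 2.186  (CG15579)
log2(1.908/19.25) = -3.335  (CG4115)
log2(58.12/72.80) = -0.325  (CG26219)
The largest magnitude belongs to CG10420.

3.850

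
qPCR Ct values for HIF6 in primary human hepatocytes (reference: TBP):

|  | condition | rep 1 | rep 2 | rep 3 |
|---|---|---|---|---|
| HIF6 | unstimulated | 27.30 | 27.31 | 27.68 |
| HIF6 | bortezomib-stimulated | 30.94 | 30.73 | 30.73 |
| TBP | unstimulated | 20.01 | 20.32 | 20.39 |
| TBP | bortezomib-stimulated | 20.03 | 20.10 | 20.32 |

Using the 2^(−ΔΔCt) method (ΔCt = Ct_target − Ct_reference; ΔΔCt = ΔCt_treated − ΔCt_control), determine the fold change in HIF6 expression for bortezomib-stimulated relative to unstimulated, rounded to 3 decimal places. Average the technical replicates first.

0.091

Mean Ct: HIF6 unstimulated 27.430; HIF6 bortezomib-stimulated 30.800; TBP unstimulated 20.240; TBP bortezomib-stimulated 20.150
ΔCt(unstimulated) = 27.430 − 20.240 = 7.190
ΔCt(bortezomib-stimulated) = 30.800 − 20.150 = 10.650
ΔΔCt = 10.650 − 7.190 = 3.460
Fold change = 2^(−3.460) = 0.0909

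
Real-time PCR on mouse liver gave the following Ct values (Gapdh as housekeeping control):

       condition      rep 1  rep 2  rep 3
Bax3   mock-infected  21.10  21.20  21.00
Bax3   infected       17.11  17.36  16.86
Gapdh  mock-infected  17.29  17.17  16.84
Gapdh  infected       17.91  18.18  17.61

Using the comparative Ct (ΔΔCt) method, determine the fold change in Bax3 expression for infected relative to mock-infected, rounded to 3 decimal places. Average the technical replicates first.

Mean Ct: Bax3 mock-infected 21.100; Bax3 infected 17.110; Gapdh mock-infected 17.100; Gapdh infected 17.900
ΔCt(mock-infected) = 21.100 − 17.100 = 4.000
ΔCt(infected) = 17.110 − 17.900 = -0.790
ΔΔCt = -0.790 − 4.000 = -4.790
Fold change = 2^(−(-4.790)) = 2^4.790 = 27.6652

27.665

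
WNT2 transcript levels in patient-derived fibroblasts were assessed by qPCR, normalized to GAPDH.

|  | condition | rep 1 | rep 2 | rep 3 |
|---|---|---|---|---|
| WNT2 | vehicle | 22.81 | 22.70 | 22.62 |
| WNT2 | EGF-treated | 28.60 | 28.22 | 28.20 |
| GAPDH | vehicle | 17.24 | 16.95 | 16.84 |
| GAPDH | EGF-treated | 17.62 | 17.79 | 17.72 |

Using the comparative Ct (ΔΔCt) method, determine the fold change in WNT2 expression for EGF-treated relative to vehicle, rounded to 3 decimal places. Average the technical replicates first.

0.033

Mean Ct: WNT2 vehicle 22.710; WNT2 EGF-treated 28.340; GAPDH vehicle 17.010; GAPDH EGF-treated 17.710
ΔCt(vehicle) = 22.710 − 17.010 = 5.700
ΔCt(EGF-treated) = 28.340 − 17.710 = 10.630
ΔΔCt = 10.630 − 5.700 = 4.930
Fold change = 2^(−4.930) = 0.0328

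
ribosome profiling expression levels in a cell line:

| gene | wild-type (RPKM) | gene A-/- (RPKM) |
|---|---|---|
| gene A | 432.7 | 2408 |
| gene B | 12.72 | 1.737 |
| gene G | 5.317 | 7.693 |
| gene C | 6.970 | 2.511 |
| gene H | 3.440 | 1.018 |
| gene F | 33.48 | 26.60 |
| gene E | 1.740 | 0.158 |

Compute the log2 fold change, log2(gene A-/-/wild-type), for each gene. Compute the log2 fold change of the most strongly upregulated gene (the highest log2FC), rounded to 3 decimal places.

log2(2408/432.7) = 2.476  (gene A)
log2(1.737/12.72) = -2.872  (gene B)
log2(7.693/5.317) = 0.533  (gene G)
log2(2.511/6.970) = -1.473  (gene C)
log2(1.018/3.440) = -1.757  (gene H)
log2(26.60/33.48) = -0.332  (gene F)
log2(0.158/1.740) = -3.461  (gene E)
gene A is most strongly upregulated.

2.476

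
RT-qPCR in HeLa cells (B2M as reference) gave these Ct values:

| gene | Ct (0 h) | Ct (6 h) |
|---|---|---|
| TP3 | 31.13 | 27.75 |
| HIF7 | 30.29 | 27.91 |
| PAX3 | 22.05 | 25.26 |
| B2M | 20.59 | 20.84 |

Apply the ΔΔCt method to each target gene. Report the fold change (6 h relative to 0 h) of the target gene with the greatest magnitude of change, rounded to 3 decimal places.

12.381

TP3: ΔΔCt = (27.75−20.84) − (31.13−20.59) = 6.91 − 10.54 = -3.63; fold change = 2^3.63 = 12.381
HIF7: ΔΔCt = (27.91−20.84) − (30.29−20.59) = 7.07 − 9.70 = -2.63; fold change = 2^2.63 = 6.190
PAX3: ΔΔCt = (25.26−20.84) − (22.05−20.59) = 4.42 − 1.46 = 2.96; fold change = 2^-2.96 = 0.129
TP3 has the largest |ΔΔCt| = 3.63.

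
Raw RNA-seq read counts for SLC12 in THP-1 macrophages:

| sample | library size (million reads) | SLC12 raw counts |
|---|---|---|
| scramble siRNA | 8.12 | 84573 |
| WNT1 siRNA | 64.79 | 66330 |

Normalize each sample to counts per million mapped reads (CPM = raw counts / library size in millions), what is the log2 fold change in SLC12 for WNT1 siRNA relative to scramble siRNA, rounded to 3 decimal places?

CPM(scramble siRNA) = 84573 / 8.12 = 10415.3941
CPM(WNT1 siRNA) = 66330 / 64.79 = 1023.7691
Fold change = 1023.7691 / 10415.3941 = 0.09829
log2(0.09829) = -3.3468

-3.347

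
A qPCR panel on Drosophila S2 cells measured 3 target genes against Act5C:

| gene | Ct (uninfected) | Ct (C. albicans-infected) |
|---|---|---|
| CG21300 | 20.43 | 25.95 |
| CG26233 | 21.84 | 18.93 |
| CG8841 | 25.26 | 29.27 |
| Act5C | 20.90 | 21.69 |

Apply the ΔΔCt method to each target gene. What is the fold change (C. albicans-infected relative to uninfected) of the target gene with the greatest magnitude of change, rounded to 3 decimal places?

0.038

CG21300: ΔΔCt = (25.95−21.69) − (20.43−20.90) = 4.26 − (-0.47) = 4.73; fold change = 2^-4.73 = 0.038
CG26233: ΔΔCt = (18.93−21.69) − (21.84−20.90) = -2.76 − 0.94 = -3.70; fold change = 2^3.70 = 12.996
CG8841: ΔΔCt = (29.27−21.69) − (25.26−20.90) = 7.58 − 4.36 = 3.22; fold change = 2^-3.22 = 0.107
CG21300 has the largest |ΔΔCt| = 4.73.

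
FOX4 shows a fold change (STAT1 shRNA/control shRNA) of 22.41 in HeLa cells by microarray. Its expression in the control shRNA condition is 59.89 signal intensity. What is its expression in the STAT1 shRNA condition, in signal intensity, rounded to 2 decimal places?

STAT1 shRNA expression = 59.89 × 22.41 = 1342.13

1342.13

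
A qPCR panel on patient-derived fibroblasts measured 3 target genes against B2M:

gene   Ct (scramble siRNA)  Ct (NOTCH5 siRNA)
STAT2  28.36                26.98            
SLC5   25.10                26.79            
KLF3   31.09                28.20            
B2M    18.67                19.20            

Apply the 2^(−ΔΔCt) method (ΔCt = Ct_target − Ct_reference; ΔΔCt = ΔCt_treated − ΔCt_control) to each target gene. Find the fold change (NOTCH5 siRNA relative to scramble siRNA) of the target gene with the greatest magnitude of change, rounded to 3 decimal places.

10.703

STAT2: ΔΔCt = (26.98−19.20) − (28.36−18.67) = 7.78 − 9.69 = -1.91; fold change = 2^1.91 = 3.758
SLC5: ΔΔCt = (26.79−19.20) − (25.10−18.67) = 7.59 − 6.43 = 1.16; fold change = 2^-1.16 = 0.448
KLF3: ΔΔCt = (28.20−19.20) − (31.09−18.67) = 9.00 − 12.42 = -3.42; fold change = 2^3.42 = 10.703
KLF3 has the largest |ΔΔCt| = 3.42.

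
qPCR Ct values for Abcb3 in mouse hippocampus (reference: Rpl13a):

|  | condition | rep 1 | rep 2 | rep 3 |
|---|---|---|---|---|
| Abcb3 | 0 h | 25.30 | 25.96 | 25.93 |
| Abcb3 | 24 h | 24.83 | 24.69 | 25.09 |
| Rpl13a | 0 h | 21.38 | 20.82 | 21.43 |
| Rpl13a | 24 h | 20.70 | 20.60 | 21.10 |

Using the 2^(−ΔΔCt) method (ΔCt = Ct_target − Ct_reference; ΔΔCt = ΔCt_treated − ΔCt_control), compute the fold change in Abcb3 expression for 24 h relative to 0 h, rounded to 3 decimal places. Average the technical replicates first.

1.366

Mean Ct: Abcb3 0 h 25.730; Abcb3 24 h 24.870; Rpl13a 0 h 21.210; Rpl13a 24 h 20.800
ΔCt(0 h) = 25.730 − 21.210 = 4.520
ΔCt(24 h) = 24.870 − 20.800 = 4.070
ΔΔCt = 4.070 − 4.520 = -0.450
Fold change = 2^(−(-0.450)) = 2^0.450 = 1.3660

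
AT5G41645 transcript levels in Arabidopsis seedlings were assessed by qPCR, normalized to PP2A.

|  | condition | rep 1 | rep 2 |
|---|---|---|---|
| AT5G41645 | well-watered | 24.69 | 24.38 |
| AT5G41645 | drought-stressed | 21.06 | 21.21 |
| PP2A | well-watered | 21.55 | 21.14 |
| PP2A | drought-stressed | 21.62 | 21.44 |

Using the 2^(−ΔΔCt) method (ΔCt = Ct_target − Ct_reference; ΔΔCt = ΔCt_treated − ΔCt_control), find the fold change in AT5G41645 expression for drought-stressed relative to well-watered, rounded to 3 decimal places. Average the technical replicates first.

Mean Ct: AT5G41645 well-watered 24.535; AT5G41645 drought-stressed 21.135; PP2A well-watered 21.345; PP2A drought-stressed 21.530
ΔCt(well-watered) = 24.535 − 21.345 = 3.190
ΔCt(drought-stressed) = 21.135 − 21.530 = -0.395
ΔΔCt = -0.395 − 3.190 = -3.585
Fold change = 2^(−(-3.585)) = 2^3.585 = 12.0003

12.000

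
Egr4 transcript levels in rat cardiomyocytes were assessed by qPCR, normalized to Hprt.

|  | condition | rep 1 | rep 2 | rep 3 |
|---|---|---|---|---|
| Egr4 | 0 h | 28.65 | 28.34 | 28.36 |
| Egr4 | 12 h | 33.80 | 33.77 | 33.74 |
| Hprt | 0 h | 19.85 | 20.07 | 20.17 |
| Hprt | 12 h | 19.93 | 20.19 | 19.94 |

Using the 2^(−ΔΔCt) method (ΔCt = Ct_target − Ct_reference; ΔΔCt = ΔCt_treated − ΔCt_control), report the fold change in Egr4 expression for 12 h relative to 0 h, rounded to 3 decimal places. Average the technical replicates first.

Mean Ct: Egr4 0 h 28.450; Egr4 12 h 33.770; Hprt 0 h 20.030; Hprt 12 h 20.020
ΔCt(0 h) = 28.450 − 20.030 = 8.420
ΔCt(12 h) = 33.770 − 20.020 = 13.750
ΔΔCt = 13.750 − 8.420 = 5.330
Fold change = 2^(−5.330) = 0.0249

0.025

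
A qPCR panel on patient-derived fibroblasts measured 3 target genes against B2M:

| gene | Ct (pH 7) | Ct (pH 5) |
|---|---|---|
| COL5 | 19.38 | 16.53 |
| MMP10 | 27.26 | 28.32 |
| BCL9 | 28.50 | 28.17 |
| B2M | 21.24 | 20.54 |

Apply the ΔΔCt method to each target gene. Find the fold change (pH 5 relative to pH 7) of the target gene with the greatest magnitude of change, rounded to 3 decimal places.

COL5: ΔΔCt = (16.53−20.54) − (19.38−21.24) = -4.01 − (-1.86) = -2.15; fold change = 2^2.15 = 4.438
MMP10: ΔΔCt = (28.32−20.54) − (27.26−21.24) = 7.78 − 6.02 = 1.76; fold change = 2^-1.76 = 0.295
BCL9: ΔΔCt = (28.17−20.54) − (28.50−21.24) = 7.63 − 7.26 = 0.37; fold change = 2^-0.37 = 0.774
COL5 has the largest |ΔΔCt| = 2.15.

4.438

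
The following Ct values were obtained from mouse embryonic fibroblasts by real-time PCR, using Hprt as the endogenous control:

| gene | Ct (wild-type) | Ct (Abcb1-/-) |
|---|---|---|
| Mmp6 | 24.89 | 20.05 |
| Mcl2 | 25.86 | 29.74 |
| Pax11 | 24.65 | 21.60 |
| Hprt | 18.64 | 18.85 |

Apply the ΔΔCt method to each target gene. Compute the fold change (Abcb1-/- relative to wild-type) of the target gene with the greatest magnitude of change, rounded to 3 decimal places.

33.128

Mmp6: ΔΔCt = (20.05−18.85) − (24.89−18.64) = 1.20 − 6.25 = -5.05; fold change = 2^5.05 = 33.128
Mcl2: ΔΔCt = (29.74−18.85) − (25.86−18.64) = 10.89 − 7.22 = 3.67; fold change = 2^-3.67 = 0.079
Pax11: ΔΔCt = (21.60−18.85) − (24.65−18.64) = 2.75 − 6.01 = -3.26; fold change = 2^3.26 = 9.580
Mmp6 has the largest |ΔΔCt| = 5.05.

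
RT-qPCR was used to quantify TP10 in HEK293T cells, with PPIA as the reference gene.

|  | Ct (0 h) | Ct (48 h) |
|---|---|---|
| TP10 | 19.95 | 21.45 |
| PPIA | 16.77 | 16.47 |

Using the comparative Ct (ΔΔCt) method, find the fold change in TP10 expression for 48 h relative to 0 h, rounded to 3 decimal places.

0.287

ΔCt(0 h) = 19.950 − 16.770 = 3.180
ΔCt(48 h) = 21.450 − 16.470 = 4.980
ΔΔCt = 4.980 − 3.180 = 1.800
Fold change = 2^(−1.800) = 0.2872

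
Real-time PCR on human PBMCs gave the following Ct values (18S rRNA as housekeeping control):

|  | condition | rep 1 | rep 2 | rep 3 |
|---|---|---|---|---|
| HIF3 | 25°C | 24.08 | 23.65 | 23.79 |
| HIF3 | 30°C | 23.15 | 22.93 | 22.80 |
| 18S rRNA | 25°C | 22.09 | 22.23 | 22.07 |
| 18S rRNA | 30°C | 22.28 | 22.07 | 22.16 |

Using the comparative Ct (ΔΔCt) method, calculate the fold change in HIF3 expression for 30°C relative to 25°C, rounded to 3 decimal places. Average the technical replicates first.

1.892

Mean Ct: HIF3 25°C 23.840; HIF3 30°C 22.960; 18S rRNA 25°C 22.130; 18S rRNA 30°C 22.170
ΔCt(25°C) = 23.840 − 22.130 = 1.710
ΔCt(30°C) = 22.960 − 22.170 = 0.790
ΔΔCt = 0.790 − 1.710 = -0.920
Fold change = 2^(−(-0.920)) = 2^0.920 = 1.8921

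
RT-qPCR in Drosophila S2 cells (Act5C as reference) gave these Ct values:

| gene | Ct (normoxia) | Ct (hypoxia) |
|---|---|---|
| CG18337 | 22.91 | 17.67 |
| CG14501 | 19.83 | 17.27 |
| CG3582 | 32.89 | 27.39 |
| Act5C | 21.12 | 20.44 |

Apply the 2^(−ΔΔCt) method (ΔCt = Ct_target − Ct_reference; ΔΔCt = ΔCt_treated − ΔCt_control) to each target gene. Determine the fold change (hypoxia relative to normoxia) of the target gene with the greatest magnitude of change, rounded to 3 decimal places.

28.246

CG18337: ΔΔCt = (17.67−20.44) − (22.91−21.12) = -2.77 − 1.79 = -4.56; fold change = 2^4.56 = 23.588
CG14501: ΔΔCt = (17.27−20.44) − (19.83−21.12) = -3.17 − (-1.29) = -1.88; fold change = 2^1.88 = 3.681
CG3582: ΔΔCt = (27.39−20.44) − (32.89−21.12) = 6.95 − 11.77 = -4.82; fold change = 2^4.82 = 28.246
CG3582 has the largest |ΔΔCt| = 4.82.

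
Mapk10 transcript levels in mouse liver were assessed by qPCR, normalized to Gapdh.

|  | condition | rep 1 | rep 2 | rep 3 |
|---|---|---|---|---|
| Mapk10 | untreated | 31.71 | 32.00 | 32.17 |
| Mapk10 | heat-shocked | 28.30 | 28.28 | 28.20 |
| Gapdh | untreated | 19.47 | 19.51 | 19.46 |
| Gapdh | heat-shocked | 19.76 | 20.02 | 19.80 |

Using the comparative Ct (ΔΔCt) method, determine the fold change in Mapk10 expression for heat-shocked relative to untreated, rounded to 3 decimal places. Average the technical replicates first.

16.912

Mean Ct: Mapk10 untreated 31.960; Mapk10 heat-shocked 28.260; Gapdh untreated 19.480; Gapdh heat-shocked 19.860
ΔCt(untreated) = 31.960 − 19.480 = 12.480
ΔCt(heat-shocked) = 28.260 − 19.860 = 8.400
ΔΔCt = 8.400 − 12.480 = -4.080
Fold change = 2^(−(-4.080)) = 2^4.080 = 16.9123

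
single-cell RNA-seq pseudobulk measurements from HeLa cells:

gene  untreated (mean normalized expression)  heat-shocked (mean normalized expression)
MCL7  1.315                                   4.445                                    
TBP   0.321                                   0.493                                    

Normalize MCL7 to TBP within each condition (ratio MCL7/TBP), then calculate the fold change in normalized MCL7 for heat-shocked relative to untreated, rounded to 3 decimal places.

2.201

MCL7/TBP (untreated) = 1.315 / 0.321 = 4.0966
MCL7/TBP (heat-shocked) = 4.445 / 0.493 = 9.0162
Fold change = 9.0162 / 4.0966 = 2.2009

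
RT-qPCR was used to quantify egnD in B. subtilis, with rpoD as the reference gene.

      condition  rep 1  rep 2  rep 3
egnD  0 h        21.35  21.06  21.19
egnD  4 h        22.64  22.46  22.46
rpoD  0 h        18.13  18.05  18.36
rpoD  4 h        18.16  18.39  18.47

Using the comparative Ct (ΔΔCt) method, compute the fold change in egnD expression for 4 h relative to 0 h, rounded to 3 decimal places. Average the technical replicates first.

0.448

Mean Ct: egnD 0 h 21.200; egnD 4 h 22.520; rpoD 0 h 18.180; rpoD 4 h 18.340
ΔCt(0 h) = 21.200 − 18.180 = 3.020
ΔCt(4 h) = 22.520 − 18.340 = 4.180
ΔΔCt = 4.180 − 3.020 = 1.160
Fold change = 2^(−1.160) = 0.4475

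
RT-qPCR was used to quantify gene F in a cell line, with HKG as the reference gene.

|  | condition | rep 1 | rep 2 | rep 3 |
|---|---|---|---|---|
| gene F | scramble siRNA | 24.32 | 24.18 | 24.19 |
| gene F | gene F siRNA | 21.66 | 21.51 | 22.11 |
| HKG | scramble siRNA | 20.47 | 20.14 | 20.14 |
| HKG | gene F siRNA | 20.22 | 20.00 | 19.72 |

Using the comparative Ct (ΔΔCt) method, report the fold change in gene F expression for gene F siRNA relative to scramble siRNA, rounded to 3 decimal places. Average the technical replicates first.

Mean Ct: gene F scramble siRNA 24.230; gene F gene F siRNA 21.760; HKG scramble siRNA 20.250; HKG gene F siRNA 19.980
ΔCt(scramble siRNA) = 24.230 − 20.250 = 3.980
ΔCt(gene F siRNA) = 21.760 − 19.980 = 1.780
ΔΔCt = 1.780 − 3.980 = -2.200
Fold change = 2^(−(-2.200)) = 2^2.200 = 4.5948

4.595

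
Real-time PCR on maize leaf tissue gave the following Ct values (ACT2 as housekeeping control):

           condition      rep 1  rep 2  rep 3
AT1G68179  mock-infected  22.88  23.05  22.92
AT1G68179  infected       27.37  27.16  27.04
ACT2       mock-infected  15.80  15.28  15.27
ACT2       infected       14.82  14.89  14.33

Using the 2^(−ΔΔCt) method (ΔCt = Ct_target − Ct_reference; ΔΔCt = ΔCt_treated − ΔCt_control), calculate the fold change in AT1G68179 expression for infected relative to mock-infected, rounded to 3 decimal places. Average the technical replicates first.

0.031

Mean Ct: AT1G68179 mock-infected 22.950; AT1G68179 infected 27.190; ACT2 mock-infected 15.450; ACT2 infected 14.680
ΔCt(mock-infected) = 22.950 − 15.450 = 7.500
ΔCt(infected) = 27.190 − 14.680 = 12.510
ΔΔCt = 12.510 − 7.500 = 5.010
Fold change = 2^(−5.010) = 0.0310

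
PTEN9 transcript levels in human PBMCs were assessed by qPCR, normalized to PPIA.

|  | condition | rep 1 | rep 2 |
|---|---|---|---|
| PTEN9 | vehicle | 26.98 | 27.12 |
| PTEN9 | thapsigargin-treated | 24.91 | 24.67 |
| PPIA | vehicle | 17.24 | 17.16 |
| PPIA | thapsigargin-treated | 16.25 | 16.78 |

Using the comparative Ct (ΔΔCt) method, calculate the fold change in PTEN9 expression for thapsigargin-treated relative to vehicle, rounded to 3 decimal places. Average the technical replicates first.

2.979

Mean Ct: PTEN9 vehicle 27.050; PTEN9 thapsigargin-treated 24.790; PPIA vehicle 17.200; PPIA thapsigargin-treated 16.515
ΔCt(vehicle) = 27.050 − 17.200 = 9.850
ΔCt(thapsigargin-treated) = 24.790 − 16.515 = 8.275
ΔΔCt = 8.275 − 9.850 = -1.575
Fold change = 2^(−(-1.575)) = 2^1.575 = 2.9794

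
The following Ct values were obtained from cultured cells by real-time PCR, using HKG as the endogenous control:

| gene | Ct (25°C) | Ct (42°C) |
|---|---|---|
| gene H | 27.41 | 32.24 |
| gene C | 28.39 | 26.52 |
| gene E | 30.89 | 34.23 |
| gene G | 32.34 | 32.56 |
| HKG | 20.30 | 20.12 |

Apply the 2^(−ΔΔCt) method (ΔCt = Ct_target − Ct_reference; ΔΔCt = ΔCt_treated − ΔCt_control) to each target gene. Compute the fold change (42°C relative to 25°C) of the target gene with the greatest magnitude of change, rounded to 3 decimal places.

gene H: ΔΔCt = (32.24−20.12) − (27.41−20.30) = 12.12 − 7.11 = 5.01; fold change = 2^-5.01 = 0.031
gene C: ΔΔCt = (26.52−20.12) − (28.39−20.30) = 6.40 − 8.09 = -1.69; fold change = 2^1.69 = 3.227
gene E: ΔΔCt = (34.23−20.12) − (30.89−20.30) = 14.11 − 10.59 = 3.52; fold change = 2^-3.52 = 0.087
gene G: ΔΔCt = (32.56−20.12) − (32.34−20.30) = 12.44 − 12.04 = 0.40; fold change = 2^-0.40 = 0.758
gene H has the largest |ΔΔCt| = 5.01.

0.031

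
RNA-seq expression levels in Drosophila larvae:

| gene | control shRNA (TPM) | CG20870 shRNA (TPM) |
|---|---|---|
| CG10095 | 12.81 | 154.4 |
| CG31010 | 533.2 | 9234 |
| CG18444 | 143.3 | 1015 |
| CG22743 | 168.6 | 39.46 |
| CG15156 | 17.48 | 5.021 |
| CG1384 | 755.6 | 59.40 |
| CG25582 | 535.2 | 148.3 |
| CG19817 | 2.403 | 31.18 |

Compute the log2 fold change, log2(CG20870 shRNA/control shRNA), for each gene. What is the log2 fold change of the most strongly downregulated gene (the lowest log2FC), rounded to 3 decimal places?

-3.669

log2(154.4/12.81) = 3.591  (CG10095)
log2(9234/533.2) = 4.114  (CG31010)
log2(1015/143.3) = 2.824  (CG18444)
log2(39.46/168.6) = -2.095  (CG22743)
log2(5.021/17.48) = -1.800  (CG15156)
log2(59.40/755.6) = -3.669  (CG1384)
log2(148.3/535.2) = -1.852  (CG25582)
log2(31.18/2.403) = 3.698  (CG19817)
CG1384 is most strongly downregulated.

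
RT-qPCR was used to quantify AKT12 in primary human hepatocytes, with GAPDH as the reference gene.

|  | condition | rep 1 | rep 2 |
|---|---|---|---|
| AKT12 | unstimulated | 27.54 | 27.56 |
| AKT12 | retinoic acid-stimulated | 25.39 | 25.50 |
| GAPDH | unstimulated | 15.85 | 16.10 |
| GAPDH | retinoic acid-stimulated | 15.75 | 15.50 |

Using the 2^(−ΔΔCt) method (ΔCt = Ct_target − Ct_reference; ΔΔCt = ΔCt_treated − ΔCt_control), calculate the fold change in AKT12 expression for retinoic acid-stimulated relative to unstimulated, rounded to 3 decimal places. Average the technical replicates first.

Mean Ct: AKT12 unstimulated 27.550; AKT12 retinoic acid-stimulated 25.445; GAPDH unstimulated 15.975; GAPDH retinoic acid-stimulated 15.625
ΔCt(unstimulated) = 27.550 − 15.975 = 11.575
ΔCt(retinoic acid-stimulated) = 25.445 − 15.625 = 9.820
ΔΔCt = 9.820 − 11.575 = -1.755
Fold change = 2^(−(-1.755)) = 2^1.755 = 3.3753

3.375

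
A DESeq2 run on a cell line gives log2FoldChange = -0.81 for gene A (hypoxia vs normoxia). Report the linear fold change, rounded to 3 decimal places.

Fold change = 2^(-0.81) = 0.5704

0.570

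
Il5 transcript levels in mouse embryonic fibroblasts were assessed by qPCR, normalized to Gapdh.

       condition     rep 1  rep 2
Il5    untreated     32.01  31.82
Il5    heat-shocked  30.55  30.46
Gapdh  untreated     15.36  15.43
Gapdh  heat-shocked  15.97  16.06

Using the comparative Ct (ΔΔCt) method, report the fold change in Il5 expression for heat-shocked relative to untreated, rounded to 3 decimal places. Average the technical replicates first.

Mean Ct: Il5 untreated 31.915; Il5 heat-shocked 30.505; Gapdh untreated 15.395; Gapdh heat-shocked 16.015
ΔCt(untreated) = 31.915 − 15.395 = 16.520
ΔCt(heat-shocked) = 30.505 − 16.015 = 14.490
ΔΔCt = 14.490 − 16.520 = -2.030
Fold change = 2^(−(-2.030)) = 2^2.030 = 4.0840

4.084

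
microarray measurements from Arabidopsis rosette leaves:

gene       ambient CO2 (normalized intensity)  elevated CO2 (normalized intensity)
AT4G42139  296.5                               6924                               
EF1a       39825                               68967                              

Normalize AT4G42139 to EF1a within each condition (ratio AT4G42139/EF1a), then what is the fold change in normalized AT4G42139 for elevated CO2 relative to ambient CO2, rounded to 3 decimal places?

13.485

AT4G42139/EF1a (ambient CO2) = 296.5 / 39825 = 0.0074451
AT4G42139/EF1a (elevated CO2) = 6924 / 68967 = 0.1004
Fold change = 0.1004 / 0.0074451 = 13.4849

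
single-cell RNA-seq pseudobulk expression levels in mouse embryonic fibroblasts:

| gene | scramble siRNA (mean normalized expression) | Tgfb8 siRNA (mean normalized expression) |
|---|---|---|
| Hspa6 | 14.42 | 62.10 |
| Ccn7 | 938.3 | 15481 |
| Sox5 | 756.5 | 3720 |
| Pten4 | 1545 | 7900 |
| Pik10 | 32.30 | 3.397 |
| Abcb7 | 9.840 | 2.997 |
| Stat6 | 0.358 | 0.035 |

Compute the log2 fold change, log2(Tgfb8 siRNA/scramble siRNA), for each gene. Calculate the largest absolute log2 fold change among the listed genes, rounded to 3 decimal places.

4.044

log2(62.10/14.42) = 2.107  (Hspa6)
log2(15481/938.3) = 4.044  (Ccn7)
log2(3720/756.5) = 2.298  (Sox5)
log2(7900/1545) = 2.354  (Pten4)
log2(3.397/32.30) = -3.249  (Pik10)
log2(2.997/9.840) = -1.715  (Abcb7)
log2(0.035/0.358) = -3.355  (Stat6)
The largest magnitude belongs to Ccn7.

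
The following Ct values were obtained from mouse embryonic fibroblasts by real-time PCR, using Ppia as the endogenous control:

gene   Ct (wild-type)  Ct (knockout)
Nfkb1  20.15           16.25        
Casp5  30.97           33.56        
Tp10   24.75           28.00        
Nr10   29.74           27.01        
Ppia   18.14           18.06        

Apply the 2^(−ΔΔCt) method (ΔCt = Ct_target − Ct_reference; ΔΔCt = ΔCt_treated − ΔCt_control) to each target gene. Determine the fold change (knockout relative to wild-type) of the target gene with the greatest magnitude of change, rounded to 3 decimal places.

Nfkb1: ΔΔCt = (16.25−18.06) − (20.15−18.14) = -1.81 − 2.01 = -3.82; fold change = 2^3.82 = 14.123
Casp5: ΔΔCt = (33.56−18.06) − (30.97−18.14) = 15.50 − 12.83 = 2.67; fold change = 2^-2.67 = 0.157
Tp10: ΔΔCt = (28.00−18.06) − (24.75−18.14) = 9.94 − 6.61 = 3.33; fold change = 2^-3.33 = 0.099
Nr10: ΔΔCt = (27.01−18.06) − (29.74−18.14) = 8.95 − 11.60 = -2.65; fold change = 2^2.65 = 6.277
Nfkb1 has the largest |ΔΔCt| = 3.82.

14.123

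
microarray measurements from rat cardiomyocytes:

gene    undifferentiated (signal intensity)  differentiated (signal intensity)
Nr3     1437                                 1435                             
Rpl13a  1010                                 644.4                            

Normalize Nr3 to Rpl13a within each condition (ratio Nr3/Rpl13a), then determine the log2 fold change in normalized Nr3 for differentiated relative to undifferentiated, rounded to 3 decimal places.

0.646

Nr3/Rpl13a (undifferentiated) = 1437 / 1010 = 1.4228
Nr3/Rpl13a (differentiated) = 1435 / 644.4 = 2.2269
Fold change = 2.2269 / 1.4228 = 1.5652
log2(1.5652) = 0.6463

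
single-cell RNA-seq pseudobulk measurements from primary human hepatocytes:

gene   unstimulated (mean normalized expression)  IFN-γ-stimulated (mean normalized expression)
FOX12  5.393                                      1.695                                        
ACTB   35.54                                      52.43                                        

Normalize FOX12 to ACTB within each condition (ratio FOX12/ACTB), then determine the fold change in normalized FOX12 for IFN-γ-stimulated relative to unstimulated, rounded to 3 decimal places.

0.213

FOX12/ACTB (unstimulated) = 5.393 / 35.54 = 0.15174
FOX12/ACTB (IFN-γ-stimulated) = 1.695 / 52.43 = 0.032329
Fold change = 0.032329 / 0.15174 = 0.2130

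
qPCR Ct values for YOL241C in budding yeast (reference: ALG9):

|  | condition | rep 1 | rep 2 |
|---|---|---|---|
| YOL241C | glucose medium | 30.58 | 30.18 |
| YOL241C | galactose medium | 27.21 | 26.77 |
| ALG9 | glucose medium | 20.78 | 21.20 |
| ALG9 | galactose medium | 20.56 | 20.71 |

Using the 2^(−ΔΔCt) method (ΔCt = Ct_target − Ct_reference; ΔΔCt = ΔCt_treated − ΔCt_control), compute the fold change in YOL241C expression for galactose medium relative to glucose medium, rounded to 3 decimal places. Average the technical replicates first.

8.196

Mean Ct: YOL241C glucose medium 30.380; YOL241C galactose medium 26.990; ALG9 glucose medium 20.990; ALG9 galactose medium 20.635
ΔCt(glucose medium) = 30.380 − 20.990 = 9.390
ΔCt(galactose medium) = 26.990 − 20.635 = 6.355
ΔΔCt = 6.355 − 9.390 = -3.035
Fold change = 2^(−(-3.035)) = 2^3.035 = 8.1965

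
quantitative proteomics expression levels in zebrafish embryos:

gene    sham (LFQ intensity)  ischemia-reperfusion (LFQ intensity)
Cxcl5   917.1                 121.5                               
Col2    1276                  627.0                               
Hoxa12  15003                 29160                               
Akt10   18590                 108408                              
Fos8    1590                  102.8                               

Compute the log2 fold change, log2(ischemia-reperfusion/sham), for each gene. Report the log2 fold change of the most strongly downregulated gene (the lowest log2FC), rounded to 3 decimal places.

-3.951

log2(121.5/917.1) = -2.916  (Cxcl5)
log2(627.0/1276) = -1.025  (Col2)
log2(29160/15003) = 0.959  (Hoxa12)
log2(108408/18590) = 2.544  (Akt10)
log2(102.8/1590) = -3.951  (Fos8)
Fos8 is most strongly downregulated.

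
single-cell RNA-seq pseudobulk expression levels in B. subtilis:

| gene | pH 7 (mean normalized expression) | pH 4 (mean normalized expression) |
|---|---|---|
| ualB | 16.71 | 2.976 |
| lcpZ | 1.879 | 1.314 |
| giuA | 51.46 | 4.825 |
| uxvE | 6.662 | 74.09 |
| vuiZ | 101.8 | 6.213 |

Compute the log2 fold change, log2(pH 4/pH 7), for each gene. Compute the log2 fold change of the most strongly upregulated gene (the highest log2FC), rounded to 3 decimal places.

log2(2.976/16.71) = -2.489  (ualB)
log2(1.314/1.879) = -0.516  (lcpZ)
log2(4.825/51.46) = -3.415  (giuA)
log2(74.09/6.662) = 3.475  (uxvE)
log2(6.213/101.8) = -4.034  (vuiZ)
uxvE is most strongly upregulated.

3.475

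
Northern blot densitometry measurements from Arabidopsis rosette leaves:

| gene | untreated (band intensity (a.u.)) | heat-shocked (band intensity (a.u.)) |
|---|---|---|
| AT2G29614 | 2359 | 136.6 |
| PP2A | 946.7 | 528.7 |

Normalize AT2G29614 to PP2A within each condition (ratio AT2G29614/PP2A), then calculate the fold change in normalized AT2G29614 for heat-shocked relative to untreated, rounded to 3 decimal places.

0.104

AT2G29614/PP2A (untreated) = 2359 / 946.7 = 2.4918
AT2G29614/PP2A (heat-shocked) = 136.6 / 528.7 = 0.25837
Fold change = 0.25837 / 2.4918 = 0.1037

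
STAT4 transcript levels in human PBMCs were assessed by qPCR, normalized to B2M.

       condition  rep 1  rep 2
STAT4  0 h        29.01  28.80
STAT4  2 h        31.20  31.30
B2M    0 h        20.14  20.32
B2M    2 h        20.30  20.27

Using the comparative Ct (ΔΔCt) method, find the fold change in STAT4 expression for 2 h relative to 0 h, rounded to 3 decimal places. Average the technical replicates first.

Mean Ct: STAT4 0 h 28.905; STAT4 2 h 31.250; B2M 0 h 20.230; B2M 2 h 20.285
ΔCt(0 h) = 28.905 − 20.230 = 8.675
ΔCt(2 h) = 31.250 − 20.285 = 10.965
ΔΔCt = 10.965 − 8.675 = 2.290
Fold change = 2^(−2.290) = 0.2045

0.204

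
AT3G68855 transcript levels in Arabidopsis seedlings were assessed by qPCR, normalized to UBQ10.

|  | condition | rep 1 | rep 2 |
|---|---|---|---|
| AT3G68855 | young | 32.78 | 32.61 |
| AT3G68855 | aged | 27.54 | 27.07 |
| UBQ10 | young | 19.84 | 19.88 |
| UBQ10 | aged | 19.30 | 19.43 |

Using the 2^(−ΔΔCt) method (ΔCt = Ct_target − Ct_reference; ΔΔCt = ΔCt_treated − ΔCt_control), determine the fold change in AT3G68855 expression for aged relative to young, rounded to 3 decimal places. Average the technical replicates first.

29.754

Mean Ct: AT3G68855 young 32.695; AT3G68855 aged 27.305; UBQ10 young 19.860; UBQ10 aged 19.365
ΔCt(young) = 32.695 − 19.860 = 12.835
ΔCt(aged) = 27.305 − 19.365 = 7.940
ΔΔCt = 7.940 − 12.835 = -4.895
Fold change = 2^(−(-4.895)) = 2^4.895 = 29.7538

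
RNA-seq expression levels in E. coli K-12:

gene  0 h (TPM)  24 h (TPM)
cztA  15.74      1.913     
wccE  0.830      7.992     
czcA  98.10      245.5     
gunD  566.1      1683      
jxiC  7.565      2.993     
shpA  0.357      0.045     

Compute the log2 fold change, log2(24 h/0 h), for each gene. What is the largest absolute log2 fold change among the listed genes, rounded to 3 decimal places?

log2(1.913/15.74) = -3.041  (cztA)
log2(7.992/0.830) = 3.267  (wccE)
log2(245.5/98.10) = 1.323  (czcA)
log2(1683/566.1) = 1.572  (gunD)
log2(2.993/7.565) = -1.338  (jxiC)
log2(0.045/0.357) = -2.988  (shpA)
The largest magnitude belongs to wccE.

3.267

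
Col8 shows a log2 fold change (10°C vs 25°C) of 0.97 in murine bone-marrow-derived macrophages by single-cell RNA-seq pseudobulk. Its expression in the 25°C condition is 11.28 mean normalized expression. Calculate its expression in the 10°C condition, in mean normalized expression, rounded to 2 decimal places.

22.10

Fold change = 2^(0.97) = 1.9588
10°C expression = 11.28 × 1.9588 = 22.10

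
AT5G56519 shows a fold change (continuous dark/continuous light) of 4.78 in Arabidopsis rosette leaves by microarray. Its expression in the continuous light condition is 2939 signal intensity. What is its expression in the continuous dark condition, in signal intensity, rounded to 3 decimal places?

14048.420

continuous dark expression = 2939 × 4.78 = 14048.420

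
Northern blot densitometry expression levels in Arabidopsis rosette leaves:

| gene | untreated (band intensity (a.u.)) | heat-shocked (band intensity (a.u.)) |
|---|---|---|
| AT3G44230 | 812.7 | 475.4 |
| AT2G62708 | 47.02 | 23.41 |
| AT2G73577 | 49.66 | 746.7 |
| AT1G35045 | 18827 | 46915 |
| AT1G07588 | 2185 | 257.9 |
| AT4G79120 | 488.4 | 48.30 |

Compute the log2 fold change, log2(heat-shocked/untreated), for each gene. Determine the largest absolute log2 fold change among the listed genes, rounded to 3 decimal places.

log2(475.4/812.7) = -0.774  (AT3G44230)
log2(23.41/47.02) = -1.006  (AT2G62708)
log2(746.7/49.66) = 3.910  (AT2G73577)
log2(46915/18827) = 1.317  (AT1G35045)
log2(257.9/2185) = -3.083  (AT1G07588)
log2(48.30/488.4) = -3.338  (AT4G79120)
The largest magnitude belongs to AT2G73577.

3.910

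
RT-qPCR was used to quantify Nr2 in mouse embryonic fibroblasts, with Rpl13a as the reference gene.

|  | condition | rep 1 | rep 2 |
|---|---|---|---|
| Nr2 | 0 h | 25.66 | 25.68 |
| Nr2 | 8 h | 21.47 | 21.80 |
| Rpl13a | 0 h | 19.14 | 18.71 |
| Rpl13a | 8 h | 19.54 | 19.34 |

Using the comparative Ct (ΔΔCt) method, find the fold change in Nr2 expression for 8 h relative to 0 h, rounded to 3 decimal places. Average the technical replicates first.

23.425

Mean Ct: Nr2 0 h 25.670; Nr2 8 h 21.635; Rpl13a 0 h 18.925; Rpl13a 8 h 19.440
ΔCt(0 h) = 25.670 − 18.925 = 6.745
ΔCt(8 h) = 21.635 − 19.440 = 2.195
ΔΔCt = 2.195 − 6.745 = -4.550
Fold change = 2^(−(-4.550)) = 2^4.550 = 23.4254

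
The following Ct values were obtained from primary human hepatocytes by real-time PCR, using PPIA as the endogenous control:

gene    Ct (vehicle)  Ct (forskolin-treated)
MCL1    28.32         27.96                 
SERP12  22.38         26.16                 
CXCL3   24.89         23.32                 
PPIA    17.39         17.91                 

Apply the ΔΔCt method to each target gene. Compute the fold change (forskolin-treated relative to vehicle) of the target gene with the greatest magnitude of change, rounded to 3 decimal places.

MCL1: ΔΔCt = (27.96−17.91) − (28.32−17.39) = 10.05 − 10.93 = -0.88; fold change = 2^0.88 = 1.840
SERP12: ΔΔCt = (26.16−17.91) − (22.38−17.39) = 8.25 − 4.99 = 3.26; fold change = 2^-3.26 = 0.104
CXCL3: ΔΔCt = (23.32−17.91) − (24.89−17.39) = 5.41 − 7.50 = -2.09; fold change = 2^2.09 = 4.257
SERP12 has the largest |ΔΔCt| = 3.26.

0.104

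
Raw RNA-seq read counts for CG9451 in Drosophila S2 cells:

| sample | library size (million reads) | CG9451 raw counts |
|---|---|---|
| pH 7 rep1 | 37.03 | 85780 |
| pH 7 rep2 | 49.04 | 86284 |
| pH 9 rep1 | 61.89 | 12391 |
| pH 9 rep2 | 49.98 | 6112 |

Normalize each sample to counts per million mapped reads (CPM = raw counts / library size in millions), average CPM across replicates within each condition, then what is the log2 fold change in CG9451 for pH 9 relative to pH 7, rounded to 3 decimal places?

CPM(pH 7 rep1) = 85780 / 37.03 = 2316.5001
CPM(pH 7 rep2) = 86284 / 49.04 = 1759.4617
CPM(pH 9 rep1) = 12391 / 61.89 = 200.2101
CPM(pH 9 rep2) = 6112 / 49.98 = 122.2889
mean CPM(pH 7) = 2037.9809; mean CPM(pH 9) = 161.2495
Fold change = 161.2495 / 2037.9809 = 0.07912
log2(0.07912) = -3.6598

-3.660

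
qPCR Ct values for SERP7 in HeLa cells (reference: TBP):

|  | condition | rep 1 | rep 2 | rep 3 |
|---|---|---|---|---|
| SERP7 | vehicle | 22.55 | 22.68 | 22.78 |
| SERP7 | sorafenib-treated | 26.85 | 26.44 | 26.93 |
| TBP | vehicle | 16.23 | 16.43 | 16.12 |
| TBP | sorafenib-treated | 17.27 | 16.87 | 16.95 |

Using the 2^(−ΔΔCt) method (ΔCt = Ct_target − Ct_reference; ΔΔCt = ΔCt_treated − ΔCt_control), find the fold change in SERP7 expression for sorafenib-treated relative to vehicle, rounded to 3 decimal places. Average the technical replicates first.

Mean Ct: SERP7 vehicle 22.670; SERP7 sorafenib-treated 26.740; TBP vehicle 16.260; TBP sorafenib-treated 17.030
ΔCt(vehicle) = 22.670 − 16.260 = 6.410
ΔCt(sorafenib-treated) = 26.740 − 17.030 = 9.710
ΔΔCt = 9.710 − 6.410 = 3.300
Fold change = 2^(−3.300) = 0.1015

0.102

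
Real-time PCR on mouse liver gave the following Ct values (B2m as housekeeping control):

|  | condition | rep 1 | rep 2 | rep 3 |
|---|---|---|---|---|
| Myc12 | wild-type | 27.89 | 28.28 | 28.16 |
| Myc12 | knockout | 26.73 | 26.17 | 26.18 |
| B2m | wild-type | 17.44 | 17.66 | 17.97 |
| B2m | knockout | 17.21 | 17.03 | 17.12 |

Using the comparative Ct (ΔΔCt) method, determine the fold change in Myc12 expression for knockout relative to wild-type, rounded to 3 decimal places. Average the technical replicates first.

2.266

Mean Ct: Myc12 wild-type 28.110; Myc12 knockout 26.360; B2m wild-type 17.690; B2m knockout 17.120
ΔCt(wild-type) = 28.110 − 17.690 = 10.420
ΔCt(knockout) = 26.360 − 17.120 = 9.240
ΔΔCt = 9.240 − 10.420 = -1.180
Fold change = 2^(−(-1.180)) = 2^1.180 = 2.2658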